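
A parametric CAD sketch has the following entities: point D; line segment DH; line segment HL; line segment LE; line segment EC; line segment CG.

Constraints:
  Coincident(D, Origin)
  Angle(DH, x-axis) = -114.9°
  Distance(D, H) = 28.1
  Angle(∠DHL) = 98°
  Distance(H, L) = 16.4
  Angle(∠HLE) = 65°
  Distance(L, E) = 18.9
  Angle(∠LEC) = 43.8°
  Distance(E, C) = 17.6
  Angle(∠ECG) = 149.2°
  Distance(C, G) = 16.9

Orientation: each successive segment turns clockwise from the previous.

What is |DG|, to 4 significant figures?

45.05

∠LEC = 43.8° gives EC at -88.10° from the x-axis; with |EC| = 17.6, C = (-14.32, -24.24). ∠ECG = 149.2° gives CG at -118.9° from the x-axis; with |CG| = 16.9, G = (-22.48, -39.04). Then |DG| = |G − D| = 45.05.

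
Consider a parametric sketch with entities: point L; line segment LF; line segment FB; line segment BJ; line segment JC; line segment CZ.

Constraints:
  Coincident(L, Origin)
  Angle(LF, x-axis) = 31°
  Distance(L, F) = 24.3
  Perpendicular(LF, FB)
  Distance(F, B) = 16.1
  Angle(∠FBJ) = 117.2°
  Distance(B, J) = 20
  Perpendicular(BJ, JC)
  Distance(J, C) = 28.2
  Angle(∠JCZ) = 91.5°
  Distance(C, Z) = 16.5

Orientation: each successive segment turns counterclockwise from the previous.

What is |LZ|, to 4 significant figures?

11.22

The perpendicularity gives JC at right angles to BJ, so JC runs at -86.20°; with |JC| = 28.2, C = (-5.550, -3.148). ∠JCZ = 91.5° gives CZ at 2.300° from the x-axis; with |CZ| = 16.5, Z = (10.94, -2.485). Then |LZ| = |Z − L| = 11.22.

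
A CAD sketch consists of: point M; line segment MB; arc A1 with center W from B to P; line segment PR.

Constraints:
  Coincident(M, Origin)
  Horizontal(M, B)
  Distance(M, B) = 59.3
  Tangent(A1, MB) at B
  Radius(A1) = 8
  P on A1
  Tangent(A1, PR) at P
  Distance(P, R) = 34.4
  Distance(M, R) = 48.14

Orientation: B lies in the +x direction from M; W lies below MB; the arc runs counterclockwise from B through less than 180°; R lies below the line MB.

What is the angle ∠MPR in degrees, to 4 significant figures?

63.20°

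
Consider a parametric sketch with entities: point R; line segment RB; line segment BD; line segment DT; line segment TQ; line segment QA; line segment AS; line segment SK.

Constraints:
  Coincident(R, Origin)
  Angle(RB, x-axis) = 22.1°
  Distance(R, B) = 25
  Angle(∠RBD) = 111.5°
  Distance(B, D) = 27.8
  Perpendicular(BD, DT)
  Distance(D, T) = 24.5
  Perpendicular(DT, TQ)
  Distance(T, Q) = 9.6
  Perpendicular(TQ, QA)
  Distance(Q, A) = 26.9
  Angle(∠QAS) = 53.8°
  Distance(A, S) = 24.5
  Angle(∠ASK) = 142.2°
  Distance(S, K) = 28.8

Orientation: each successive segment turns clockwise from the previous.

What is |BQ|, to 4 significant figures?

30.52

R is at the origin; RB runs at 22.1° with length 25.0, so B = (23.16, 9.406). ∠RBD = 111.5° gives BD at -46.40° from the x-axis; with |BD| = 27.8, D = (42.33, -10.73). BD ⟂ DT, so DT runs at -136.4°; with |DT| = 24.5, T = (24.59, -27.62). The perpendicularity gives TQ at right angles to DT, so TQ runs at 133.6°; with |TQ| = 9.6, Q = (17.97, -20.67). Then |BQ| = |Q − B| = 30.52.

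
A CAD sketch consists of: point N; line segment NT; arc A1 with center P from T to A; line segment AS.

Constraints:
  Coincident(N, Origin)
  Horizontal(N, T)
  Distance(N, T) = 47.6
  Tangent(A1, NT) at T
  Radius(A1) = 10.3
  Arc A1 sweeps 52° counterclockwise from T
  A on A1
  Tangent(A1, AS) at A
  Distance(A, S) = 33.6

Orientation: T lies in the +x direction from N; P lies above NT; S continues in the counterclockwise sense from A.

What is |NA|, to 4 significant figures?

55.86

N is at the origin; N and T share the same y with |NT| = 47.6 and T on the +x side, so T = (47.60, 0.000). The tangent condition forces PT to be normal to NT, so P = T + (0, 10.3) = (47.60, 10.30). On A1, T sits at bearing -90° from P; a 52° counterclockwise sweep puts A at bearing -38°, so A = P + 10.3·(cos -38°, sin -38°) = (55.72, 3.959). Then |NA| = |A − N| = 55.86.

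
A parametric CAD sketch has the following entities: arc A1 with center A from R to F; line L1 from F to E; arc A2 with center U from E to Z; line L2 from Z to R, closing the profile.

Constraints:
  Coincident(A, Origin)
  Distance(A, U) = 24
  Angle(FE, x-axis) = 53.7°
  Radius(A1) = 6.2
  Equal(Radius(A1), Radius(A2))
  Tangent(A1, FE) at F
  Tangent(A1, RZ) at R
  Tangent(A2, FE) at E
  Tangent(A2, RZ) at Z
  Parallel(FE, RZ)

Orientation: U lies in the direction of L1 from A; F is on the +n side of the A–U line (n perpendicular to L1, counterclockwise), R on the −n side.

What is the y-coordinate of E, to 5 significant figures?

23.013

The slot axis is L1's direction at 53.7°, so u = (cos 53.7°, sin 53.7°) = (0.59201, 0.80593) and n = (−sin 53.7°, cos 53.7°) = (-0.80593, 0.59201). A is at the origin and U lies 24.0 along u from A, so U = 24.0·u = (14.208, 19.342). Tangency of A1 to both parallel lines with radius 6.2 puts F and R at A ± 6.2·n: F = (-4.9968, 3.6705), R = (4.9968, -3.6705). Equal radii place E and Z the same way about U: E = U + 6.2·n = (9.2116, 23.013), Z = U − 6.2·n = (19.205, 15.672). So E.y = 23.013.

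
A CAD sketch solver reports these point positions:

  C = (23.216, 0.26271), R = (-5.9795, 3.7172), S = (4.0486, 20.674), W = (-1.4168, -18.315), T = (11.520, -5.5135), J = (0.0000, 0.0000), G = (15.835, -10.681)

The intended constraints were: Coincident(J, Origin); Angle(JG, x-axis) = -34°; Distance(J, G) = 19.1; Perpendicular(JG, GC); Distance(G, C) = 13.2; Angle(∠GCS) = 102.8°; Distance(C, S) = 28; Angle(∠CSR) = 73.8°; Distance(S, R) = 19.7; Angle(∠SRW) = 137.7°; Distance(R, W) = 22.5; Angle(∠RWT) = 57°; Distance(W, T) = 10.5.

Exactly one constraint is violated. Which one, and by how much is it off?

Distance(W, T) = 10.5 — off by 7.70.

J = (0.00, 0.00) ✓; JG at -34.00° ✓; |JG| = 19.10 ✓; ∠(JG, GC) = 90.00° ✓; |GC| = 13.20 ✓; ∠GCS = 102.8° ✓; |CS| = 28.00 ✓; ∠CSR = 73.80° ✓; |SR| = 19.70 ✓; ∠SRW = 137.7° ✓; |RW| = 22.50 ✓; ∠RWT = 57.00° ✓; |WT| = 18.20 ✗.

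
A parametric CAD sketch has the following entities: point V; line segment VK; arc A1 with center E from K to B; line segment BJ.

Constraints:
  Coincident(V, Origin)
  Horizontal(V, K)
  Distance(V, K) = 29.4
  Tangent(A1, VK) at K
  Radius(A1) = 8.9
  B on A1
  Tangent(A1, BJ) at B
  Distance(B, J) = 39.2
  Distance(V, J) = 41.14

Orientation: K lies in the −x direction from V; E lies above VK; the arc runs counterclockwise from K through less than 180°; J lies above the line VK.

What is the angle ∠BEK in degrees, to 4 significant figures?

65.40°

Checks: |EB| = 8.900 ✓; ∠(EB, BJ) = 90.00° ✓; |BJ| = 39.20 ✓; |VJ| = 41.14 ✓.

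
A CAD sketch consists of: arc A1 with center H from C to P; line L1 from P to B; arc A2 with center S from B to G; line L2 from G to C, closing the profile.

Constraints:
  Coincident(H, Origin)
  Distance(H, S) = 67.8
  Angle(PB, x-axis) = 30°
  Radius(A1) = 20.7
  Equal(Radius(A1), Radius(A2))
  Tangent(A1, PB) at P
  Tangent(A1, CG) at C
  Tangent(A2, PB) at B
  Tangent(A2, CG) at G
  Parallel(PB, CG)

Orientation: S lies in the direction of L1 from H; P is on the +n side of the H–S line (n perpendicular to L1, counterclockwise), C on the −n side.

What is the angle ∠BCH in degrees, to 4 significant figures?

58.59°

The slot axis is L1's direction at 30.0°, so u = (cos 30.0°, sin 30.0°) = (0.8660, 0.5000) and n = (−sin 30.0°, cos 30.0°) = (-0.5000, 0.8660). H is at the origin and S lies 67.8 along u from H, so S = 67.8·u = (58.72, 33.90). Tangency of A1 to both parallel lines with radius 20.7 puts P and C at H ± 20.7·n: P = (-10.35, 17.93), C = (10.35, -17.93). Equal radii place B and G the same way about S: B = S + 20.7·n = (48.37, 51.83), G = S − 20.7·n = (69.07, 15.97). Then cos ∠BCH = CB·CH / (|CB||CH|), giving 58.59°.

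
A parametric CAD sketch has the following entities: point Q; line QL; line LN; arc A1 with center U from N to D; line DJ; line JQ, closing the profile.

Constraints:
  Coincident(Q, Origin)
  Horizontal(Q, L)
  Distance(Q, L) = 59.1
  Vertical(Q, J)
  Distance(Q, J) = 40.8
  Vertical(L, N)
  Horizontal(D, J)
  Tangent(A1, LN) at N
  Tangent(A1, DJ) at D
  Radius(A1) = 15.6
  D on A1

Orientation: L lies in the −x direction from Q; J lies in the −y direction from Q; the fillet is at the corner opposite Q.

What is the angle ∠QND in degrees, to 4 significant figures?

68.09°

Q is at the origin; Q and L share the same y with |QL| = 59.1 and L on the −x side, so L = (-59.10, 0.000). QJ is vertical with |QJ| = 40.8 and J on the −y side, so J = (0.000, -40.80). The virtual corner opposite Q is at (-59.10, -40.80). The tangent condition forces UN to be normal to LN and since A1 is tangent to DJ there, UD ⟂ DJ, with radius 15.6, so the center U sits 15.6 in from both sides at U = (-43.50, -25.20). That places the tangent points at N = (-59.10, -25.20) on LN and D = (-43.50, -40.80) on DJ. Then cos ∠QND = NQ·ND / (|NQ||ND|), giving 68.09°.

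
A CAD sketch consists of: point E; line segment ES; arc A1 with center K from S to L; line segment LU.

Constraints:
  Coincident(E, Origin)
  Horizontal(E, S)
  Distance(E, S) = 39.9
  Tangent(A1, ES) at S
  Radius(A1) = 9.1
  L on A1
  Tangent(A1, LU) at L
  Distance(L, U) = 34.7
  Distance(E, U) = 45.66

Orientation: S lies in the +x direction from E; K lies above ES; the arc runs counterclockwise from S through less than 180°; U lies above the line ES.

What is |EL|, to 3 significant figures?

48.9

E is at the origin; E and S share the same y with |ES| = 39.9 and S on the +x side, so S = (39.9, 0.00). Since A1 is tangent to ES there, KS ⟂ ES, so K = S + (0, 9.1) = (39.9, 9.10). Since KL ⟂ LU (tangency), |KU| = √(9.1² + 34.7²) = 35.9 regardless of where L sits on A1. So U lies on both circle(E, 45.66) and circle(K, 35.9); the above-ES intersection is U = (21.8, 40.1). L is the foot of the tangent from U: L = (46.3, 15.5).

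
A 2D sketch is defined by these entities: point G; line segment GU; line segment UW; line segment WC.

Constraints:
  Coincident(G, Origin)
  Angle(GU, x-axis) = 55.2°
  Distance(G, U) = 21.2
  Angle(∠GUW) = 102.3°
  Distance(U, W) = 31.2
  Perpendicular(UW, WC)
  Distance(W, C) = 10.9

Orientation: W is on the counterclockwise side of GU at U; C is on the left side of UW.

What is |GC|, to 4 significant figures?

37.04

G is at the origin; GU runs at 55.2° with length 21.2, so U = 21.2·(cos 55.2°, sin 55.2°) = (12.10, 17.41). ∠GUW = 102.3°, so UW runs at 55.2° + (180° − 102.3°) = 132.9° from the x-axis; with |UW| = 31.2, W = U + 31.2·(cos 132.9°, sin 132.9°) = (-9.139, 40.26). The perpendicularity gives WC at right angles to UW; with |WC| = 10.9 on the left of UW, C = W + 10.9·(-0.7325, -0.6807) = (-17.12, 32.84). Then |GC| = |C − G| = 37.04.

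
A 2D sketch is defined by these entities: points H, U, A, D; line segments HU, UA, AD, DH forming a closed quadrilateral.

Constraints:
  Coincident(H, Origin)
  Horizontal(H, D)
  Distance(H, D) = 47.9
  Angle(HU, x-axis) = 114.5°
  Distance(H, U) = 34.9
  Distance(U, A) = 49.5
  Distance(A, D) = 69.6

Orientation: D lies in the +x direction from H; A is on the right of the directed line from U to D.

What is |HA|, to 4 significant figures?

26.17

Checks: HU at 114.5° ✓; |UA| = 49.50 ✓; |AD| = 69.60 ✓.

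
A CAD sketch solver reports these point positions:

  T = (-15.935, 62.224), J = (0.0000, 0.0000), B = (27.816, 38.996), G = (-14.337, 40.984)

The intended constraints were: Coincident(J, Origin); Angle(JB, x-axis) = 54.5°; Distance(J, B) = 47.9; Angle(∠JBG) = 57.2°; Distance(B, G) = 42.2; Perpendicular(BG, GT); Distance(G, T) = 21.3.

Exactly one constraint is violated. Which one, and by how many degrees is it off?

Perpendicular(BG, GT) — off by 7.00°.

J = (0.00, 0.00) ✓; JB at 54.50° ✓; |JB| = 47.90 ✓; ∠JBG = 57.20° ✓; |BG| = 42.20 ✓; ∠(BG, GT) = 83.00° ✗; |GT| = 21.30 ✓.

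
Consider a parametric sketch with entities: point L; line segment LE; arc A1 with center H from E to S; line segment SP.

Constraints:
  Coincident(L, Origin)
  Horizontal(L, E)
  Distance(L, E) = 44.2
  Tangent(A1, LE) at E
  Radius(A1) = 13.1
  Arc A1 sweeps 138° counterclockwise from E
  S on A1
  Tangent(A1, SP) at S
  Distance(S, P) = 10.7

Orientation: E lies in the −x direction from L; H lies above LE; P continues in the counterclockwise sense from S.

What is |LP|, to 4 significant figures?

52.75

On A1, E sits at bearing -90° from H; a 138° counterclockwise sweep puts S at bearing 48°, so S = H + 13.1·(cos 48°, sin 48°) = (-35.43, 22.84). The tangent condition forces HS to be normal to SP, so SP runs along (−sin 48°, cos 48°); with |SP| = 10.7, P = (-43.39, 29.99). Then |LP| = |P − L| = 52.75.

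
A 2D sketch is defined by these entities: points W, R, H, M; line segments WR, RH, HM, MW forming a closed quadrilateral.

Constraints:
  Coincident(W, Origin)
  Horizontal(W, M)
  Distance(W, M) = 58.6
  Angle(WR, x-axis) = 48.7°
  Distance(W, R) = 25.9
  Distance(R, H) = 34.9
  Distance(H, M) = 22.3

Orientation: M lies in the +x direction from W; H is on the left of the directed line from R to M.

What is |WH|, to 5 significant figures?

56.138

W is at the origin; W and M share the same y with |WM| = 58.6 and M in +x, so M = (58.6, 0). WR runs at 48.7° with |WR| = 25.9, so R = (17.094, 19.458). H is determined by |RH| = 34.9 and |HM| = 22.3 together: it lies at the intersection of circle(R, 34.9) and circle(M, 22.3). With |RM| = 45.840, the foot of the radical line on RM is 30.781 from R and the perpendicular offset is √(34.9² − 30.781²) = 16.447. Taking the left-of-RM solution: H = (51.946, 21.284).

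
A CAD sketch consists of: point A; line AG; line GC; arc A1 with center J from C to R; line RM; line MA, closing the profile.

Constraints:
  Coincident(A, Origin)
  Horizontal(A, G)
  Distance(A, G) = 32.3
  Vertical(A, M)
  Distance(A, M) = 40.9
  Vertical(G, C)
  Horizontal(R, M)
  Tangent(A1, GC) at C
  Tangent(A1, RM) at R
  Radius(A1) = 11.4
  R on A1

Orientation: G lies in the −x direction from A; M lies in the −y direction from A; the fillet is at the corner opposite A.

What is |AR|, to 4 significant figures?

45.93

The virtual corner opposite A is at (-32.30, -40.90). Since A1 is tangent to GC there, JC ⟂ GC and A1 meets RM tangentially, so JR is at right angles to RM, with radius 11.4, so the center J sits 11.4 in from both sides at J = (-20.90, -29.50). That places the tangent points at C = (-32.30, -29.50) on GC and R = (-20.90, -40.90) on RM. Then |AR| = |R − A| = 45.93.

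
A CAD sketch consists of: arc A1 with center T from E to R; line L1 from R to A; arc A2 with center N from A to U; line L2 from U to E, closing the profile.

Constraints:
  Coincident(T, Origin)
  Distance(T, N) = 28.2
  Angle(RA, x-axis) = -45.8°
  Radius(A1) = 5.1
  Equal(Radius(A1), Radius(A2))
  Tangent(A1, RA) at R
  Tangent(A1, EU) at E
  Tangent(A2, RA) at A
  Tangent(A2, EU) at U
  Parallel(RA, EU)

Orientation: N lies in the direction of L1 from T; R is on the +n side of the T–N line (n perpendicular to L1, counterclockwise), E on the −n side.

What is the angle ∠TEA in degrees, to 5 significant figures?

70.115°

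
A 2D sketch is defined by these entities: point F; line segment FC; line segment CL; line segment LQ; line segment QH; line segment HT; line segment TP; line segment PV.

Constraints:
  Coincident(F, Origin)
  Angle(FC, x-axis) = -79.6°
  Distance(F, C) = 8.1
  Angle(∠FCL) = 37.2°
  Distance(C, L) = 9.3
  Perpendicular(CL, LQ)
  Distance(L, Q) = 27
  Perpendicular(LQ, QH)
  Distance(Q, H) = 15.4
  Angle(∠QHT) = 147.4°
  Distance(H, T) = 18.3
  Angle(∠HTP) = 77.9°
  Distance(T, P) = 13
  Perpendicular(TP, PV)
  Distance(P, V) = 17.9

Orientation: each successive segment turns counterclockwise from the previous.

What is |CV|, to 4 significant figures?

20.49

F is at the origin; FC runs at -79.6° with length 8.1, so C = (1.462, -7.967). ∠FCL = 37.2° gives CL at 63.20° from the x-axis; with |CL| = 9.3, L = (5.655, 0.3341). CL is perpendicular to LQ, so LQ runs at 153.2°; with |LQ| = 27.0, Q = (-18.44, 12.51). LQ is perpendicular to QH, so QH runs at -116.8°; with |QH| = 15.4, H = (-25.39, -1.238). ∠QHT = 147.4° gives HT at -84.20° from the x-axis; with |HT| = 18.3, T = (-23.54, -19.44). ∠HTP = 77.9° gives TP at 17.90° from the x-axis; with |TP| = 13.0, P = (-11.17, -15.45). TP is perpendicular to PV, so PV runs at 107.9°; with |PV| = 17.9, V = (-16.67, 1.585). Then |CV| = |V − C| = 20.49.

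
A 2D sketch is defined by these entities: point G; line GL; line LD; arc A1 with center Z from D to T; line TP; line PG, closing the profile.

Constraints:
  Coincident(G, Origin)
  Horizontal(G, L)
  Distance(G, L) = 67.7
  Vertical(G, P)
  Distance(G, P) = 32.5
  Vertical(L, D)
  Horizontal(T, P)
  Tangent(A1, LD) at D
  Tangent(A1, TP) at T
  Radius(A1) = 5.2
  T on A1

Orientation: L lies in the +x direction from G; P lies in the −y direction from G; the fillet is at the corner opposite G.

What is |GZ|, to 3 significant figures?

68.2

G and P share the same x with |GP| = 32.5 and P on the −y side, so P = (0.00, -32.5). The virtual corner opposite G is at (67.7, -32.5). Since A1 is tangent to LD there, ZD ⟂ LD and the tangent condition forces ZT to be normal to TP, with radius 5.2, so the center Z sits 5.2 in from both sides at Z = (62.5, -27.3). Then |GZ| = |Z − G| = 68.2.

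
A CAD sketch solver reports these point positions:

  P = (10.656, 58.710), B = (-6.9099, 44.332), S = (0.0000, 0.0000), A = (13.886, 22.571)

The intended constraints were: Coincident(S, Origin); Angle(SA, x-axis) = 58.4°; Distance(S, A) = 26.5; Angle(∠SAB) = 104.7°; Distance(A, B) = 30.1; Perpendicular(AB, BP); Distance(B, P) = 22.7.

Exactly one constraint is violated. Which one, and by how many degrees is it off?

Perpendicular(AB, BP) — off by 4.40°.

S = (0.00, 0.00) ✓; SA at 58.40° ✓; |SA| = 26.50 ✓; ∠SAB = 104.7° ✓; |AB| = 30.10 ✓; ∠(AB, BP) = 94.40° ✗; |BP| = 22.70 ✓.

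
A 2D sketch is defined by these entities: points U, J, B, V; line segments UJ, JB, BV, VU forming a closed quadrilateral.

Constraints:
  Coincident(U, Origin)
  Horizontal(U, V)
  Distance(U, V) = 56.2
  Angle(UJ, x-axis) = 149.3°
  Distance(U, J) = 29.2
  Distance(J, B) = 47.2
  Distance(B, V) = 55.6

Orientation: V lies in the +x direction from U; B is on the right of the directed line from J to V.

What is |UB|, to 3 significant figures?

22.1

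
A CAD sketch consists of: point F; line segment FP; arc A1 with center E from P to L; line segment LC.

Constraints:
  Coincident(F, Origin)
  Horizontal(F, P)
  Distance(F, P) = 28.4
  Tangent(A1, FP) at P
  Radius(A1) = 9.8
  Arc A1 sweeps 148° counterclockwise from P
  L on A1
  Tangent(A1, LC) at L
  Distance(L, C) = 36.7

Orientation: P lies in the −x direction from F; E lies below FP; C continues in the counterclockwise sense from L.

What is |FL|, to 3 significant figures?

38.2

F is at the origin; FP is horizontal with |FP| = 28.4 and P on the −x side, so P = (-28.4, 0.00). The tangent condition forces EP to be normal to FP, so E = P + (0, -9.8) = (-28.4, -9.80). On A1, P sits at bearing 90° from E; a 148° counterclockwise sweep puts L at bearing 238°, so L = E + 9.8·(cos 238°, sin 238°) = (-33.6, -18.1). Then |FL| = |L − F| = 38.2.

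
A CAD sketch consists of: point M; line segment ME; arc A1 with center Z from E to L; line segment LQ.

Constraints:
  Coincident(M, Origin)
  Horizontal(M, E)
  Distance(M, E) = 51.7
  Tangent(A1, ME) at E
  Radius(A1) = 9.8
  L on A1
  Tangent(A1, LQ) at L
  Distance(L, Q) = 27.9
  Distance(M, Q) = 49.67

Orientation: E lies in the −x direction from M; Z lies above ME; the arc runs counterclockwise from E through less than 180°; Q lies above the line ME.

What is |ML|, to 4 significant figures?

42.84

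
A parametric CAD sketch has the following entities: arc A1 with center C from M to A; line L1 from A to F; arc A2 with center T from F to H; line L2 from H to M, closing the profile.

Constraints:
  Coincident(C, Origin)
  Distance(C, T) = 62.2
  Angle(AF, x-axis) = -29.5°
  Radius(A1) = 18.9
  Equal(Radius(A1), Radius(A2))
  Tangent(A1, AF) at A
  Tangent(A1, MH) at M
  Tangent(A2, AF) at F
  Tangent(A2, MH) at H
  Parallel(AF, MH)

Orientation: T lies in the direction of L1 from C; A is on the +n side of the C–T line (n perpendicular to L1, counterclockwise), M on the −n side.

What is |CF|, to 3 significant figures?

65.0

The slot axis is L1's direction at -29.5°, so u = (cos -29.5°, sin -29.5°) = (0.870, -0.492) and n = (−sin -29.5°, cos -29.5°) = (0.492, 0.870). C is at the origin and T lies 62.2 along u from C, so T = 62.2·u = (54.1, -30.6). Tangency of A1 to both parallel lines with radius 18.9 puts A and M at C ± 18.9·n: A = (9.31, 16.4), M = (-9.31, -16.4). Equal radii place F and H the same way about T: F = T + 18.9·n = (63.4, -14.2), H = T − 18.9·n = (44.8, -47.1). Then |CF| = |F − C| = 65.0.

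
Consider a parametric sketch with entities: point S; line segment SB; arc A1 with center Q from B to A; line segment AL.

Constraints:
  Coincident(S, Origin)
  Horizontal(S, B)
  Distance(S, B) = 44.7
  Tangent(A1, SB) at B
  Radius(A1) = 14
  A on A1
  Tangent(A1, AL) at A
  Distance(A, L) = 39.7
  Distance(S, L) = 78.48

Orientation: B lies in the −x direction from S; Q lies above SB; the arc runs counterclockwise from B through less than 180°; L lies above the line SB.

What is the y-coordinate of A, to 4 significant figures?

22.19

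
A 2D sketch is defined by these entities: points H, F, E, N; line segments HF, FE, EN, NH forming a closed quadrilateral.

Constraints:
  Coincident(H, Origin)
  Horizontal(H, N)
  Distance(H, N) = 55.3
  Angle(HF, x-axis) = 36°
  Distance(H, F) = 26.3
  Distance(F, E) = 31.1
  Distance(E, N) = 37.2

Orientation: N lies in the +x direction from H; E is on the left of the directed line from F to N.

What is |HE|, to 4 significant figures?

57.35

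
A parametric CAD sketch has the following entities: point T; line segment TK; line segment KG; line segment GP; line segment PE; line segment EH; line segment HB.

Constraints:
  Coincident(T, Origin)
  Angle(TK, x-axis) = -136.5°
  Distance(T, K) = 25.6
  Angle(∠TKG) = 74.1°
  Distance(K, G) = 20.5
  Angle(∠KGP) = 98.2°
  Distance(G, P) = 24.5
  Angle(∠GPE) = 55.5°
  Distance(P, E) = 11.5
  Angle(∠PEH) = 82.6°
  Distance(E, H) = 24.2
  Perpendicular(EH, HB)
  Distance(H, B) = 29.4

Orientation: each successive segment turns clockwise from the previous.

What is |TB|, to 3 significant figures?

45.5

T is at the origin; TK runs at -136.5° with length 25.6, so K = (-18.6, -17.6). ∠TKG = 74.1° gives KG at 118° from the x-axis; with |KG| = 20.5, G = (-28.1, 0.545). ∠KGP = 98.2° gives GP at 35.8° from the x-axis; with |GP| = 24.5, P = (-8.20, 14.9). ∠GPE = 55.5° gives PE at -88.7° from the x-axis; with |PE| = 11.5, E = (-7.94, 3.38). ∠PEH = 82.6° gives EH at 174° from the x-axis; with |EH| = 24.2, H = (-32.0, 5.95). EH ⟂ HB, so HB runs at 83.9°; with |HB| = 29.4, B = (-28.9, 35.2). Then |TB| = |B − T| = 45.5.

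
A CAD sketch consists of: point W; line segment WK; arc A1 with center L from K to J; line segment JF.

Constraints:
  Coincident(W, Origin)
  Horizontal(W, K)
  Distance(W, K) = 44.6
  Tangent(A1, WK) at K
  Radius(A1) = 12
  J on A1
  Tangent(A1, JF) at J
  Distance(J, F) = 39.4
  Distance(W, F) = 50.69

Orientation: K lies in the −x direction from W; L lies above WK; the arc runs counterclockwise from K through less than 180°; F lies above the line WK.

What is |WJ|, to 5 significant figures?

34.200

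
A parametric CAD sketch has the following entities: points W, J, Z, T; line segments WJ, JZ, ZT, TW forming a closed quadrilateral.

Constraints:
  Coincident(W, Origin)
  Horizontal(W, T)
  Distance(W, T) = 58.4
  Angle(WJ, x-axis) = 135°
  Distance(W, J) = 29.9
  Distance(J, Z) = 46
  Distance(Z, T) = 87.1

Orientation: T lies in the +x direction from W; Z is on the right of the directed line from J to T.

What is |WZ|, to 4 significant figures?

35.22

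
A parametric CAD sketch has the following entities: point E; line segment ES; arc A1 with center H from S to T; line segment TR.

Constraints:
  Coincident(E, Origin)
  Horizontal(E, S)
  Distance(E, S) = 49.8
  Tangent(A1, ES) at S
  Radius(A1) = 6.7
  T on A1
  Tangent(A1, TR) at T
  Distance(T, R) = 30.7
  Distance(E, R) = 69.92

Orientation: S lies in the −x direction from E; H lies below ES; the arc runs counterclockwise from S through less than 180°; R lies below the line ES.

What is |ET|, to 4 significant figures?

56.78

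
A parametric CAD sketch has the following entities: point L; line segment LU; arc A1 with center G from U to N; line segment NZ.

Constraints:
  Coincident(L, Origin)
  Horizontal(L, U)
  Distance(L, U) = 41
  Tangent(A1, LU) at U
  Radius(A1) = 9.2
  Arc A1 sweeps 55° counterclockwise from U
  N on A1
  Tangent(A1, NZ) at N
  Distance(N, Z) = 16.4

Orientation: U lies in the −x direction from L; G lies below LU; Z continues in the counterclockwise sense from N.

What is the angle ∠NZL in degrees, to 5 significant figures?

38.324°

On A1, U sits at bearing 90° from G; a 55° counterclockwise sweep puts N at bearing 145°, so N = G + 9.2·(cos 145°, sin 145°) = (-48.536, -3.9231). Since A1 is tangent to NZ there, GN ⟂ NZ, so NZ runs along (−sin 145°, cos 145°); with |NZ| = 16.4, Z = (-57.943, -17.357). Then cos ∠NZL = ZN·ZL / (|ZN||ZL|), giving 38.324°.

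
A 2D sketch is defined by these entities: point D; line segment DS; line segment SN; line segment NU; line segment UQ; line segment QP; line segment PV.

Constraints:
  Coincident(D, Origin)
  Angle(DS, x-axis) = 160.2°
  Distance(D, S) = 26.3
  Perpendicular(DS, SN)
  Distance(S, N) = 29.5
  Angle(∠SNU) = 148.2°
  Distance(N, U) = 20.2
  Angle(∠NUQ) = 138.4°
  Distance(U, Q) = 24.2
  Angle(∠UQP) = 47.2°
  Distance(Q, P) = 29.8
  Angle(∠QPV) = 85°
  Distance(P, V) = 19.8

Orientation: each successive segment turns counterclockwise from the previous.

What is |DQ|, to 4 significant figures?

54.11

D is at the origin; DS runs at 160.2° with length 26.3, so S = (-24.75, 8.909). The perpendicularity gives SN at right angles to DS, so SN runs at -109.8°; with |SN| = 29.5, N = (-34.74, -18.85). ∠SNU = 148.2° gives NU at -78.00° from the x-axis; with |NU| = 20.2, U = (-30.54, -38.61). ∠NUQ = 138.4° gives UQ at -36.40° from the x-axis; with |UQ| = 24.2, Q = (-11.06, -52.97). Then |DQ| = |Q − D| = 54.11.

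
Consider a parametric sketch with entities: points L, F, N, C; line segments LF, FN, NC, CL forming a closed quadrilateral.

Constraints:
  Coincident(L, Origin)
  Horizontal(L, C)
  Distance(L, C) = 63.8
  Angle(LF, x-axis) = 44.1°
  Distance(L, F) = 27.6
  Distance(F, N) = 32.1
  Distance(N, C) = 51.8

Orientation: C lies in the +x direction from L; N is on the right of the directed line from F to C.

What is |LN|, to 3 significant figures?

18.2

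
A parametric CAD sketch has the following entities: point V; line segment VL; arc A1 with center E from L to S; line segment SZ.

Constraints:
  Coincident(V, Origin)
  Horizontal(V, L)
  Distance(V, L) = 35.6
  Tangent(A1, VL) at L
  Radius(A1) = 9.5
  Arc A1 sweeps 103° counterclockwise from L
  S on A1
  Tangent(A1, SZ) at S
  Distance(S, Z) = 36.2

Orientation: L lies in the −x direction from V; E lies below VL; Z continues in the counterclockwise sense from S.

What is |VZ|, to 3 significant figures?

59.6

On A1, L sits at bearing 90° from E; a 103° counterclockwise sweep puts S at bearing 193°, so S = E + 9.5·(cos 193°, sin 193°) = (-44.9, -11.6). A1 meets SZ tangentially, so ES is at right angles to SZ, so SZ runs along (−sin 193°, cos 193°); with |SZ| = 36.2, Z = (-36.7, -46.9). Then |VZ| = |Z − V| = 59.6.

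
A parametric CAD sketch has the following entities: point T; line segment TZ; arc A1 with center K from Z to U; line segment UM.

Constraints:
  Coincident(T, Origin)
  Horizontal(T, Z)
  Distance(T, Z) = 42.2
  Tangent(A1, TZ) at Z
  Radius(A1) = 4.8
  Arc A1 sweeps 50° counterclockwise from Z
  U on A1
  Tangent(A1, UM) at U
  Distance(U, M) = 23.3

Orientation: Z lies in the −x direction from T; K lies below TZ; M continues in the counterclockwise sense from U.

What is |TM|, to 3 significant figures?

63.9

T is at the origin; TZ is horizontal with |TZ| = 42.2 and Z on the −x side, so Z = (-42.2, 0.00). A1 meets TZ tangentially, so KZ is at right angles to TZ, so K = Z + (0, -4.8) = (-42.2, -4.80). On A1, Z sits at bearing 90° from K; a 50° counterclockwise sweep puts U at bearing 140°, so U = K + 4.8·(cos 140°, sin 140°) = (-45.9, -1.71). The tangent condition forces KU to be normal to UM, so UM runs along (−sin 140°, cos 140°); with |UM| = 23.3, M = (-60.9, -19.6). Then |TM| = |M − T| = 63.9.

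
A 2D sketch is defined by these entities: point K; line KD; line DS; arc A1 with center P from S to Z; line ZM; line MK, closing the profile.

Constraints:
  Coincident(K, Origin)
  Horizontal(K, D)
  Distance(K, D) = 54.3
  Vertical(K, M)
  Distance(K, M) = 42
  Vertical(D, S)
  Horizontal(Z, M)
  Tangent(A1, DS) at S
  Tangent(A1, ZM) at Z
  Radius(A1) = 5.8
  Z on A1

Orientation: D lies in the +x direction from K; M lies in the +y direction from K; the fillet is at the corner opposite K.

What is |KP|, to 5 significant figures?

60.520

KM is vertical with |KM| = 42.0 and M on the +y side, so M = (0.0000, 42.000). The virtual corner opposite K is at (54.300, 42.000). The tangent condition forces PS to be normal to DS and the tangent condition forces PZ to be normal to ZM, with radius 5.8, so the center P sits 5.8 in from both sides at P = (48.500, 36.200). Then |KP| = |P − K| = 60.520.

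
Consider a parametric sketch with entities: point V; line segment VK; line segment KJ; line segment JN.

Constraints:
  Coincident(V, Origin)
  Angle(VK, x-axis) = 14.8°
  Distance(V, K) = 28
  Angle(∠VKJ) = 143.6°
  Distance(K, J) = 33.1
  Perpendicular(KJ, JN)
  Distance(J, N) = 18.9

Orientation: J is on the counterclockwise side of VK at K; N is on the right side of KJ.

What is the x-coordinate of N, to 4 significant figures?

62.54

V is at the origin; VK runs at 14.8° with length 28.0, so K = 28.0·(cos 14.8°, sin 14.8°) = (27.07, 7.152). ∠VKJ = 143.6°, so KJ runs at 14.8° + (180° − 143.6°) = 51.20° from the x-axis; with |KJ| = 33.1, J = K + 33.1·(cos 51.20°, sin 51.20°) = (47.81, 32.95). KJ is perpendicular to JN; with |JN| = 18.9 on the right of KJ, N = J + 18.9·(0.7793, -0.6266) = (62.54, 21.11). So N.x = 62.54.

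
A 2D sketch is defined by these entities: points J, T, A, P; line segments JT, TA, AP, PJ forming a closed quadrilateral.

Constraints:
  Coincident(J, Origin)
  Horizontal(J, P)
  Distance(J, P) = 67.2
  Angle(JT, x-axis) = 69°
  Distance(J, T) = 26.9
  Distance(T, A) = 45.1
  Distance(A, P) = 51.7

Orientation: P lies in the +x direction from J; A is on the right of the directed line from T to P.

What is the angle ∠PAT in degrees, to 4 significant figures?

80.58°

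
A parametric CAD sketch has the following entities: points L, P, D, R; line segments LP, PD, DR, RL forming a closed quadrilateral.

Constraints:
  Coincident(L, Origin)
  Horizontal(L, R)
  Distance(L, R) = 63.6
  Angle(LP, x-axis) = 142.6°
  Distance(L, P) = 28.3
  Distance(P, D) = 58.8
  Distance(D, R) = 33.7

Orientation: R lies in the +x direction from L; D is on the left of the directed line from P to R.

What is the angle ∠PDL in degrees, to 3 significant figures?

26.1°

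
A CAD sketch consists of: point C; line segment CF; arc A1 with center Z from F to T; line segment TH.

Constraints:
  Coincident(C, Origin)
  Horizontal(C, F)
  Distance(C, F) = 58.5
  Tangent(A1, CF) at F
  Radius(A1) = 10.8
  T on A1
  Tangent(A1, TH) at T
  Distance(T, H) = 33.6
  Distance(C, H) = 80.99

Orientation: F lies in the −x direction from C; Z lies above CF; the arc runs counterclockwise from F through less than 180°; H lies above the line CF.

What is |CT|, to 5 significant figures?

52.087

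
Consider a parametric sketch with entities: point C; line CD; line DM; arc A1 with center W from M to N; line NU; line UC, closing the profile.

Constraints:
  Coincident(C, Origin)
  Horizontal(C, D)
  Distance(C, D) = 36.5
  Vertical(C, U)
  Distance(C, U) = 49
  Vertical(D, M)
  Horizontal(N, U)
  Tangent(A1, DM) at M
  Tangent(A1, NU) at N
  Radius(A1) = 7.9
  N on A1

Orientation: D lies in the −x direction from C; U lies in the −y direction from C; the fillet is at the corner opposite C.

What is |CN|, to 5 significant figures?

56.736

C is at the origin; C and D share the same y with |CD| = 36.5 and D on the −x side, so D = (-36.500, 0.0000). C and U share the same x with |CU| = 49.0 and U on the −y side, so U = (0.0000, -49.000). The virtual corner opposite C is at (-36.500, -49.000). The tangent condition forces WM to be normal to DM and tangency of A1 to NU means the radius WN is perpendicular to NU, with radius 7.9, so the center W sits 7.9 in from both sides at W = (-28.600, -41.100). That places the tangent points at M = (-36.500, -41.100) on DM and N = (-28.600, -49.000) on NU. Then |CN| = |N − C| = 56.736.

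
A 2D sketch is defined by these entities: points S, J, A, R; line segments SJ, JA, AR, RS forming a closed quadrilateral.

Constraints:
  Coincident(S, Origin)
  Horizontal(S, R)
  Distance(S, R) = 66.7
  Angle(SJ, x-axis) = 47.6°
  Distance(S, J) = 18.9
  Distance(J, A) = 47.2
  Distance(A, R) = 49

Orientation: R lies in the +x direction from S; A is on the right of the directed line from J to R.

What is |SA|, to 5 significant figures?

41.729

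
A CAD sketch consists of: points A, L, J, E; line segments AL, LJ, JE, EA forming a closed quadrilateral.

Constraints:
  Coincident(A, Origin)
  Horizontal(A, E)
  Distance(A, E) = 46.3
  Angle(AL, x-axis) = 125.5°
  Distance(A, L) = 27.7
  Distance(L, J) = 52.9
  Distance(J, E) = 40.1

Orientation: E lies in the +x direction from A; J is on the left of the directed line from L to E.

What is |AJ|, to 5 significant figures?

51.490

A is at the origin; A and E share the same y with |AE| = 46.3 and E in +x, so E = (46.3, 0). AL runs at 125.5° with |AL| = 27.7, so L = (-16.085, 22.551). J is determined by |LJ| = 52.9 and |JE| = 40.1 together: it lies at the intersection of circle(L, 52.9) and circle(E, 40.1). With |LE| = 66.336, the foot of the radical line on LE is 42.141 from L and the perpendicular offset is √(52.9² − 42.141²) = 31.978. Taking the left-of-LE solution: J = (34.416, 38.299).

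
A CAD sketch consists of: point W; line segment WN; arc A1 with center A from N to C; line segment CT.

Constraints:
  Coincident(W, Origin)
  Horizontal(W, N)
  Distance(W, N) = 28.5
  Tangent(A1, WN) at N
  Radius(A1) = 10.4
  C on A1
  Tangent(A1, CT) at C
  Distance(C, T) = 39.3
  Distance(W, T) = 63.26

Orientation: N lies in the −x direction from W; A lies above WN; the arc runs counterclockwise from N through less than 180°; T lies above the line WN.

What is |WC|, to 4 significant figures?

25.00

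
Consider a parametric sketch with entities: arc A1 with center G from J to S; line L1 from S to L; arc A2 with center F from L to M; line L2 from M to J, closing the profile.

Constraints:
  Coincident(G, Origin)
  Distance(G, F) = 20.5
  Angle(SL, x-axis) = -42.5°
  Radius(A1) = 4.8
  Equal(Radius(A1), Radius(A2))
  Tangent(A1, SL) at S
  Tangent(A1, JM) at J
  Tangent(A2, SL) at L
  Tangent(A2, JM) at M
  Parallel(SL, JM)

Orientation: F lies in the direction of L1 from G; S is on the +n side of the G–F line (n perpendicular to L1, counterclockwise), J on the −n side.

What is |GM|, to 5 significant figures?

21.054

Tangency of A1 to both parallel lines with radius 4.8 puts S and J at G ± 4.8·n: S = (3.2428, 3.5389), J = (-3.2428, -3.5389). Equal radii place L and M the same way about F: L = F + 4.8·n = (18.357, -10.311), M = F − 4.8·n = (11.871, -17.389). Then |GM| = |M − G| = 21.054.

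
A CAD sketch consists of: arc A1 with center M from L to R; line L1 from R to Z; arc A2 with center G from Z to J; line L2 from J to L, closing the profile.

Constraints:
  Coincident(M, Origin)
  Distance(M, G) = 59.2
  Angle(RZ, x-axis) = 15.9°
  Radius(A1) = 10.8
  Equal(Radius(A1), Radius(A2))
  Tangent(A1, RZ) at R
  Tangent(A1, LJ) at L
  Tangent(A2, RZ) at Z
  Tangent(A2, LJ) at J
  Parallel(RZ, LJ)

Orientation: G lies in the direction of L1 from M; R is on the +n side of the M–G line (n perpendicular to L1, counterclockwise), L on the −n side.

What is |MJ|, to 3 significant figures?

60.2

The slot axis is L1's direction at 15.9°, so u = (cos 15.9°, sin 15.9°) = (0.962, 0.274) and n = (−sin 15.9°, cos 15.9°) = (-0.274, 0.962). M is at the origin and G lies 59.2 along u from M, so G = 59.2·u = (56.9, 16.2). Tangency of A1 to both parallel lines with radius 10.8 puts R and L at M ± 10.8·n: R = (-2.96, 10.4), L = (2.96, -10.4). Equal radii place Z and J the same way about G: Z = G + 10.8·n = (54.0, 26.6), J = G − 10.8·n = (59.9, 5.83). Then |MJ| = |J − M| = 60.2.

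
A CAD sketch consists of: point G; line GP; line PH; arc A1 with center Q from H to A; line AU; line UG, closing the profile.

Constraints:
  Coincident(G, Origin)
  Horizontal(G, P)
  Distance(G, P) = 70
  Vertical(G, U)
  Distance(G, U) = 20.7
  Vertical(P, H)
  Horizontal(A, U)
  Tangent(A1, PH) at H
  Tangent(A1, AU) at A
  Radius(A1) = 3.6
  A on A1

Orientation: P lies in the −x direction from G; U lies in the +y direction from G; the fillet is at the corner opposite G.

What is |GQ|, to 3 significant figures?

68.6

G is at the origin; GP is horizontal with |GP| = 70.0 and P on the −x side, so P = (-70.0, 0.00). G and U share the same x with |GU| = 20.7 and U on the +y side, so U = (0.00, 20.7). The virtual corner opposite G is at (-70.0, 20.7). The tangent condition forces QH to be normal to PH and A1 meets AU tangentially, so QA is at right angles to AU, with radius 3.6, so the center Q sits 3.6 in from both sides at Q = (-66.4, 17.1). Then |GQ| = |Q − G| = 68.6.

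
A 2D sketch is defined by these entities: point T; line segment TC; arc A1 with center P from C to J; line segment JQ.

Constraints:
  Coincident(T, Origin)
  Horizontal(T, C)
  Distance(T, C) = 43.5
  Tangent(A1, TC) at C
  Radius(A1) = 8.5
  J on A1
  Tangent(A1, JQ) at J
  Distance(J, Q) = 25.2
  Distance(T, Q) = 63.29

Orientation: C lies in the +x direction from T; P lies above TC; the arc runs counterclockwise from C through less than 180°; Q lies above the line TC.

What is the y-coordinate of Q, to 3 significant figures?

32.9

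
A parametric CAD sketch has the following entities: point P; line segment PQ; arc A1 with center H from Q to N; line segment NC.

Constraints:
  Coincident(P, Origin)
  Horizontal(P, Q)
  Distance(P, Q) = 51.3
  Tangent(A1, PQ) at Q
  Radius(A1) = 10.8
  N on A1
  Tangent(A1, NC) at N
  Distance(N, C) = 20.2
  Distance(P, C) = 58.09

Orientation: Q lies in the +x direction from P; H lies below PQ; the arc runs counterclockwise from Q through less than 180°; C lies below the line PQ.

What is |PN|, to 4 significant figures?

43.47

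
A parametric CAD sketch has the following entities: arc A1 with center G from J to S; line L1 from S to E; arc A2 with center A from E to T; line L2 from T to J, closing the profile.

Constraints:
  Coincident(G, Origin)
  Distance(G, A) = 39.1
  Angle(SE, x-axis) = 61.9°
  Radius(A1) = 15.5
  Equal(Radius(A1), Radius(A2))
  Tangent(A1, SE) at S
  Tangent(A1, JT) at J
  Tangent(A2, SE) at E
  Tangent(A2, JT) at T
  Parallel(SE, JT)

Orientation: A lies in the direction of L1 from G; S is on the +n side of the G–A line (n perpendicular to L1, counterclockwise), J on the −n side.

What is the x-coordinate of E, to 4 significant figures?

4.744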